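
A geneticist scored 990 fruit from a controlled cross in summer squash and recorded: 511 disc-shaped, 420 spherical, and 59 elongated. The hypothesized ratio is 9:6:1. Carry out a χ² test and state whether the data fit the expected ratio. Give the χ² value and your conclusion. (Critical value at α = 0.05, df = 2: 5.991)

10.314; not consistent

Under the 9:6:1 hypothesis (Σ ratio = 16, N = 990):
  disc-shaped: 990 × 9/16 = 556.875
  spherical: 990 × 6/16 = 371.25
  elongated: 990 × 1/16 = 61.875
χ² = Σ (O − E)² / E
  disc-shaped: (511 − 556.875)² / 556.875 = 3.7792
  spherical: (420 − 371.25)² / 371.25 = 6.4015
  elongated: (59 − 61.875)² / 61.875 = 0.1336
χ² = 3.7792 + 6.4015 + 0.1336 = 10.3143 ≈ 10.314
Degrees of freedom = 3 − 1 = 2; critical value at α = 0.05 is 5.991.
Since 10.314 > 5.991, we reject the null hypothesis — the data do not fit the 9:6:1 ratio.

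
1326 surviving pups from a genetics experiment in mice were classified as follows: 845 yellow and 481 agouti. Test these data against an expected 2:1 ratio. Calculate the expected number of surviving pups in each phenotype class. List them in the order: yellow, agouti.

Total ratio parts = 3. Expected numbers out of 1326:
  yellow: 1326 × 2/3 = 884
  agouti: 1326 × 1/3 = 442

884, 442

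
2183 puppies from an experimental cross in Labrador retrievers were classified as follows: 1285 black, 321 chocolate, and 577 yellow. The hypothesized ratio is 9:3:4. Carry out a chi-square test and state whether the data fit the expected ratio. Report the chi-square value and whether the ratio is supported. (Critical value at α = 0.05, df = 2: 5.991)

Total ratio parts = 16. Expected numbers out of 2183:
  black: 2183 × 9/16 = 1227.9375
  chocolate: 2183 × 3/16 = 409.3125
  yellow: 2183 × 4/16 = 545.75
χ² = Σ (O − E)² / E
  black: (1285 − 1227.9375)² / 1227.9375 = 2.6517
  chocolate: (321 − 409.3125)² / 409.3125 = 19.0541
  yellow: (577 − 545.75)² / 545.75 = 1.7894
χ² = 2.6517 + 19.0541 + 1.7894 = 23.4952 ≈ 23.495
Degrees of freedom = 3 − 1 = 2; critical value at α = 0.05 is 5.991.
Since 23.495 > 5.991, we reject the null hypothesis — the data do not fit the 9:3:4 ratio.

23.495; not consistent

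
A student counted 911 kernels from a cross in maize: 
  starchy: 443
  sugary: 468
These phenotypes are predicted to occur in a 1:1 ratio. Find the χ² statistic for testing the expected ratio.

0.686

The 1:1 ratio has 2 parts, so with N = 911 the expected counts are:
  starchy: 911 × 1/2 = 455.5
  sugary: 911 × 1/2 = 455.5
χ² = Σ (O − E)² / E
  starchy: (443 − 455.5)² / 455.5 = 0.3430
  sugary: (468 − 455.5)² / 455.5 = 0.3430
χ² = 0.3430 + 0.3430 = 0.686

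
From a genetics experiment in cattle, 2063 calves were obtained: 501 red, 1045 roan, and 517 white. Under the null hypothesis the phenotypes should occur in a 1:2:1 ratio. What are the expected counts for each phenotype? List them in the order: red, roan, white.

Total ratio parts = 4. Expected numbers out of 2063:
  red: 2063 × 1/4 = 515.75
  roan: 2063 × 2/4 = 1031.5
  white: 2063 × 1/4 = 515.75

515.75, 1031.5, 515.75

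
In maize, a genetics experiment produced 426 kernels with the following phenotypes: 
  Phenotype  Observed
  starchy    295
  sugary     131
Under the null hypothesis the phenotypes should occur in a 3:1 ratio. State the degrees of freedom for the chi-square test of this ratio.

A goodness-of-fit test with 2 phenotype classes has df = 2 − 1 = 1.

1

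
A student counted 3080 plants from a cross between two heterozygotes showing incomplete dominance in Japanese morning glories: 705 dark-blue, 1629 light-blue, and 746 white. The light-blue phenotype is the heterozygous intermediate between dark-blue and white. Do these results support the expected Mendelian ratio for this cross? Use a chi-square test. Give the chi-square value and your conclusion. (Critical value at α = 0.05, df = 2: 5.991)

11.379; not consistent

With incomplete dominance, a heterozygote × heterozygote cross gives a 1:2:1 phenotypic ratio.
The 1:2:1 ratio has 4 parts, so with N = 3080 the expected counts are:
  dark-blue: 3080 × 1/4 = 770
  light-blue: 3080 × 2/4 = 1540
  white: 3080 × 1/4 = 770
χ² = Σ (O − E)² / E
  dark-blue: (705 − 770)² / 770 = 5.4870
  light-blue: (1629 − 1540)² / 1540 = 5.1435
  white: (746 − 770)² / 770 = 0.7481
χ² = 5.4870 + 5.1435 + 0.7481 = 11.3786 ≈ 11.379
Degrees of freedom = 3 − 1 = 2; critical value at α = 0.05 is 5.991.
Since 11.379 > 5.991, we reject the null hypothesis — the data do not fit the 1:2:1 ratio.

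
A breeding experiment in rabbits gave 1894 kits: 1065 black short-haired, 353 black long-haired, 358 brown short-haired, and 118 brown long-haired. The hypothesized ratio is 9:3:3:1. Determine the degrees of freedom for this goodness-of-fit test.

A goodness-of-fit test with 4 phenotype classes has df = 4 − 1 = 3.

3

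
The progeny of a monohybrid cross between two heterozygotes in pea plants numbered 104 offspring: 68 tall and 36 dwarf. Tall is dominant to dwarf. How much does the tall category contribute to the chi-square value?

For a monohybrid cross between heterozygotes with complete dominance, the expected phenotypic ratio is 3:1.
Under the 3:1 hypothesis (Σ ratio = 4, N = 104):
  tall: 104 × 3/4 = 78
  dwarf: 104 × 1/4 = 26
Contribution of tall: (68 − 78)² / 78 = 1.2821

1.282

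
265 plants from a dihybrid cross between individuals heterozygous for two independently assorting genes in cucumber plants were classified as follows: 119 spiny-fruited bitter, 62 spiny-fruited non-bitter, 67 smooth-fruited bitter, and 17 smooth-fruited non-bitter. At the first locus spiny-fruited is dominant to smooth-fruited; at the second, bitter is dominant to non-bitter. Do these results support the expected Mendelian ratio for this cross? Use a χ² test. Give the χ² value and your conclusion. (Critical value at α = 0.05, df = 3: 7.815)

A dihybrid F₂ with independent assortment and complete dominance at both loci gives a 9:3:3:1 phenotypic ratio.
Expected counts for N = 265 under a 9:3:3:1 ratio (total parts = 16):
  spiny-fruited bitter: 265 × 9/16 = 149.0625
  spiny-fruited non-bitter: 265 × 3/16 = 49.6875
  smooth-fruited bitter: 265 × 3/16 = 49.6875
  smooth-fruited non-bitter: 265 × 1/16 = 16.5625
χ² = Σ (O − E)² / E
  spiny-fruited bitter: (119 − 149.0625)² / 149.0625 = 6.0629
  spiny-fruited non-bitter: (62 − 49.6875)² / 49.6875 = 3.0510
  smooth-fruited bitter: (67 − 49.6875)² / 49.6875 = 6.0322
  smooth-fruited non-bitter: (17 − 16.5625)² / 16.5625 = 0.0116
χ² = 6.0629 + 3.0510 + 6.0322 + 0.0116 = 15.1577 ≈ 15.158
Degrees of freedom = 4 − 1 = 3; critical value at α = 0.05 is 7.815.
Since 15.158 > 7.815, we reject the null hypothesis — the data do not fit the 9:3:3:1 ratio.

15.158; not consistent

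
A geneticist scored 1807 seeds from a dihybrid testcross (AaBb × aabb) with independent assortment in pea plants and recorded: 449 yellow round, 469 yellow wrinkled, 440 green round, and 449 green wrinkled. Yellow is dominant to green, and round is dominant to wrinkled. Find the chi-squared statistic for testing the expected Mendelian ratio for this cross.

0.998

A dihybrid testcross with independent assortment gives a 1:1:1:1 ratio.
Under the 1:1:1:1 hypothesis (Σ ratio = 4, N = 1807):
  yellow round: 1807 × 1/4 = 451.75
  yellow wrinkled: 1807 × 1/4 = 451.75
  green round: 1807 × 1/4 = 451.75
  green wrinkled: 1807 × 1/4 = 451.75
χ² = Σ (O − E)² / E
  yellow round: (449 − 451.75)² / 451.75 = 0.0167
  yellow wrinkled: (469 − 451.75)² / 451.75 = 0.6587
  green round: (440 − 451.75)² / 451.75 = 0.3056
  green wrinkled: (449 − 451.75)² / 451.75 = 0.0167
χ² = 0.0167 + 0.6587 + 0.3056 + 0.0167 = 0.9977 ≈ 0.998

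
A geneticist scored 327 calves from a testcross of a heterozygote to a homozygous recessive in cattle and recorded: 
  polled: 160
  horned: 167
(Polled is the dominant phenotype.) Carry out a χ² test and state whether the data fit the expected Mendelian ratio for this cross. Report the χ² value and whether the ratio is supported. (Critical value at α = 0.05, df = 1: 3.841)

0.150; consistent

A testcross of a heterozygote (Aa × aa) gives a 1:1 phenotypic ratio.
Total ratio parts = 2. Expected numbers out of 327:
  polled: 327 × 1/2 = 163.5
  horned: 327 × 1/2 = 163.5
χ² = Σ (O − E)² / E
  polled: (160 − 163.5)² / 163.5 = 0.0749
  horned: (167 − 163.5)² / 163.5 = 0.0749
χ² = 0.0749 + 0.0749 = 0.1498 ≈ 0.150
Degrees of freedom = 2 − 1 = 1; critical value at α = 0.05 is 3.841.
Since 0.150 < 3.841, we fail to reject the null hypothesis — the data are consistent with the 1:1 ratio.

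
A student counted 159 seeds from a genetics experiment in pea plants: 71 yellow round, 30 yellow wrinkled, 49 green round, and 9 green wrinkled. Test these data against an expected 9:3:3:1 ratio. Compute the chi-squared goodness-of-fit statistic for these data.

16.240

Under the 9:3:3:1 hypothesis (Σ ratio = 16, N = 159):
  yellow round: 159 × 9/16 = 89.4375
  yellow wrinkled: 159 × 3/16 = 29.8125
  green round: 159 × 3/16 = 29.8125
  green wrinkled: 159 × 1/16 = 9.9375
χ² = Σ (O − E)² / E
  yellow round: (71 − 89.4375)² / 89.4375 = 3.8009
  yellow wrinkled: (30 − 29.8125)² / 29.8125 = 0.0012
  green round: (49 − 29.8125)² / 29.8125 = 12.3492
  green wrinkled: (9 − 9.9375)² / 9.9375 = 0.0884
χ² = 3.8009 + 0.0012 + 12.3492 + 0.0884 = 16.2397 ≈ 16.240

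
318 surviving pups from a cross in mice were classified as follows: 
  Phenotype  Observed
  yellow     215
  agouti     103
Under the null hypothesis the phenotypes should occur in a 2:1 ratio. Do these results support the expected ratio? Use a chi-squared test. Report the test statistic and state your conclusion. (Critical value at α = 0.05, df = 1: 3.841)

0.127; consistent

Total ratio parts = 3. Expected numbers out of 318:
  yellow: 318 × 2/3 = 212
  agouti: 318 × 1/3 = 106
χ² = Σ (O − E)² / E
  yellow: (215 − 212)² / 212 = 0.0425
  agouti: (103 − 106)² / 106 = 0.0849
χ² = 0.0425 + 0.0849 = 0.1274 ≈ 0.127
Degrees of freedom = 2 − 1 = 1; critical value at α = 0.05 is 3.841.
Since 0.127 < 3.841, we fail to reject the null hypothesis — the data are consistent with the 2:1 ratio.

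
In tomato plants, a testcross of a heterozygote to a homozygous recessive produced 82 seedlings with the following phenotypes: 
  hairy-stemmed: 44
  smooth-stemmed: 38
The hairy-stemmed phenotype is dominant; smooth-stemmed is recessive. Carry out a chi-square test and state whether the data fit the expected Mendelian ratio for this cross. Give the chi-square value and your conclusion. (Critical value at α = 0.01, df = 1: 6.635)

0.439; consistent

A testcross of a heterozygote (Aa × aa) gives a 1:1 phenotypic ratio.
Under the 1:1 hypothesis (Σ ratio = 2, N = 82):
  hairy-stemmed: 82 × 1/2 = 41
  smooth-stemmed: 82 × 1/2 = 41
χ² = Σ (O − E)² / E
  hairy-stemmed: (44 − 41)² / 41 = 0.2195
  smooth-stemmed: (38 − 41)² / 41 = 0.2195
χ² = 0.2195 + 0.2195 = 0.439
Degrees of freedom = 2 − 1 = 1; critical value at α = 0.01 is 6.635.
Since 0.439 < 6.635, we fail to reject the null hypothesis — the data are consistent with the 1:1 ratio.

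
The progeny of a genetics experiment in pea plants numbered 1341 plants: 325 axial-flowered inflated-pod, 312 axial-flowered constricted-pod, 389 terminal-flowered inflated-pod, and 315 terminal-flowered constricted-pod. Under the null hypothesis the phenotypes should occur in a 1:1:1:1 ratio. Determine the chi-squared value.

11.767

Expected counts for N = 1341 under a 1:1:1:1 ratio (total parts = 4):
  axial-flowered inflated-pod: 1341 × 1/4 = 335.25
  axial-flowered constricted-pod: 1341 × 1/4 = 335.25
  terminal-flowered inflated-pod: 1341 × 1/4 = 335.25
  terminal-flowered constricted-pod: 1341 × 1/4 = 335.25
χ² = Σ (O − E)² / E
  axial-flowered inflated-pod: (325 − 335.25)² / 335.25 = 0.3134
  axial-flowered constricted-pod: (312 − 335.25)² / 335.25 = 1.6124
  terminal-flowered inflated-pod: (389 − 335.25)² / 335.25 = 8.6176
  terminal-flowered constricted-pod: (315 − 335.25)² / 335.25 = 1.2232
χ² = 0.3134 + 1.6124 + 8.6176 + 1.2232 = 11.7666 ≈ 11.767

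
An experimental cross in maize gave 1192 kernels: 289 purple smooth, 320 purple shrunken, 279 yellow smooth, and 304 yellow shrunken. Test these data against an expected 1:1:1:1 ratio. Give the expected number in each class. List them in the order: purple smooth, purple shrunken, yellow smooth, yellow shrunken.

298, 298, 298, 298

The 1:1:1:1 ratio has 4 parts, so with N = 1192 the expected counts are:
  purple smooth: 1192 × 1/4 = 298
  purple shrunken: 1192 × 1/4 = 298
  yellow smooth: 1192 × 1/4 = 298
  yellow shrunken: 1192 × 1/4 = 298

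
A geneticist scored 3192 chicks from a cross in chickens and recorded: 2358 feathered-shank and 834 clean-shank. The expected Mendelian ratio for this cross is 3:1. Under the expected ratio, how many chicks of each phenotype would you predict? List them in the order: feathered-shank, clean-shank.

Expected counts for N = 3192 under a 3:1 ratio (total parts = 4):
  feathered-shank: 3192 × 3/4 = 2394
  clean-shank: 3192 × 1/4 = 798

2394, 798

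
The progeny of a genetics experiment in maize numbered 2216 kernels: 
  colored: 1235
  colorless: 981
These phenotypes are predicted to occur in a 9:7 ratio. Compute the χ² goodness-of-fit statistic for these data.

Expected counts for N = 2216 under a 9:7 ratio (total parts = 16):
  colored: 2216 × 9/16 = 1246.5
  colorless: 2216 × 7/16 = 969.5
χ² = Σ (O − E)² / E
  colored: (1235 − 1246.5)² / 1246.5 = 0.1061
  colorless: (981 − 969.5)² / 969.5 = 0.1364
χ² = 0.1061 + 0.1364 = 0.2425 ≈ 0.243

0.243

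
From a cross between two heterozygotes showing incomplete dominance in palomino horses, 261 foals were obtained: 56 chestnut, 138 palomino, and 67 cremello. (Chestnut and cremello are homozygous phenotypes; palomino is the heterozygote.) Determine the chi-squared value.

1.789

With incomplete dominance, a heterozygote × heterozygote cross gives a 1:2:1 phenotypic ratio.
Under the 1:2:1 hypothesis (Σ ratio = 4, N = 261):
  chestnut: 261 × 1/4 = 65.25
  palomino: 261 × 2/4 = 130.5
  cremello: 261 × 1/4 = 65.25
χ² = Σ (O − E)² / E
  chestnut: (56 − 65.25)² / 65.25 = 1.3113
  palomino: (138 − 130.5)² / 130.5 = 0.4310
  cremello: (67 − 65.25)² / 65.25 = 0.0469
χ² = 1.3113 + 0.4310 + 0.0469 = 1.7892 ≈ 1.789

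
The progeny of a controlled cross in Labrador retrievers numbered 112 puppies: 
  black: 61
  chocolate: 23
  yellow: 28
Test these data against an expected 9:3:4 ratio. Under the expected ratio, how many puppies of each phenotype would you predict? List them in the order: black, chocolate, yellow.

63, 21, 28

Expected counts for N = 112 under a 9:3:4 ratio (total parts = 16):
  black: 112 × 9/16 = 63
  chocolate: 112 × 3/16 = 21
  yellow: 112 × 4/16 = 28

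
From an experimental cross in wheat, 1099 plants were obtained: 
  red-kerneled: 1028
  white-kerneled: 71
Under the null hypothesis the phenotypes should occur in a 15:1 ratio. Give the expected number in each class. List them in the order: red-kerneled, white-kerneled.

1030.3125, 68.6875

Under the 15:1 hypothesis (Σ ratio = 16, N = 1099):
  red-kerneled: 1099 × 15/16 = 1030.3125
  white-kerneled: 1099 × 1/16 = 68.6875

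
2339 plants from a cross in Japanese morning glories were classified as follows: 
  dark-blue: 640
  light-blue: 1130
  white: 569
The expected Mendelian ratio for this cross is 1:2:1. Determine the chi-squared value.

Expected counts for N = 2339 under a 1:2:1 ratio (total parts = 4):
  dark-blue: 2339 × 1/4 = 584.75
  light-blue: 2339 × 2/4 = 1169.5
  white: 2339 × 1/4 = 584.75
χ² = Σ (O − E)² / E
  dark-blue: (640 − 584.75)² / 584.75 = 5.2203
  light-blue: (1130 − 1169.5)² / 1169.5 = 1.3341
  white: (569 − 584.75)² / 584.75 = 0.4242
χ² = 5.2203 + 1.3341 + 0.4242 = 6.9786 ≈ 6.979

6.979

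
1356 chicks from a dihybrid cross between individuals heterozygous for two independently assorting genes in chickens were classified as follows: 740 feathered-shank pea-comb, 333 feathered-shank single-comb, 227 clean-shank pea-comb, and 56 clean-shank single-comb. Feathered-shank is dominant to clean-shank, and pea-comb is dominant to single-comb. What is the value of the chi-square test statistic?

37.744

A dihybrid F₂ with independent assortment and complete dominance at both loci gives a 9:3:3:1 phenotypic ratio.
Expected counts for N = 1356 under a 9:3:3:1 ratio (total parts = 16):
  feathered-shank pea-comb: 1356 × 9/16 = 762.75
  feathered-shank single-comb: 1356 × 3/16 = 254.25
  clean-shank pea-comb: 1356 × 3/16 = 254.25
  clean-shank single-comb: 1356 × 1/16 = 84.75
χ² = Σ (O − E)² / E
  feathered-shank pea-comb: (740 − 762.75)² / 762.75 = 0.6785
  feathered-shank single-comb: (333 − 254.25)² / 254.25 = 24.3916
  clean-shank pea-comb: (227 − 254.25)² / 254.25 = 2.9206
  clean-shank single-comb: (56 − 84.75)² / 84.75 = 9.7529
χ² = 0.6785 + 24.3916 + 2.9206 + 9.7529 = 37.7436 ≈ 37.744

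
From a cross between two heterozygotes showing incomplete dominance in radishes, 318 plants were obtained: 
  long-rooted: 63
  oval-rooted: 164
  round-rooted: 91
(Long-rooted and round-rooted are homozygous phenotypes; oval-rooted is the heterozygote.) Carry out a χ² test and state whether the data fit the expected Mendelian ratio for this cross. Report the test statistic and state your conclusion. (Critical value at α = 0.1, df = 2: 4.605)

5.245; not consistent

With incomplete dominance, a heterozygote × heterozygote cross gives a 1:2:1 phenotypic ratio.
Expected counts for N = 318 under a 1:2:1 ratio (total parts = 4):
  long-rooted: 318 × 1/4 = 79.5
  oval-rooted: 318 × 2/4 = 159
  round-rooted: 318 × 1/4 = 79.5
χ² = Σ (O − E)² / E
  long-rooted: (63 − 79.5)² / 79.5 = 3.4245
  oval-rooted: (164 − 159)² / 159 = 0.1572
  round-rooted: (91 − 79.5)² / 79.5 = 1.6635
χ² = 3.4245 + 0.1572 + 1.6635 = 5.2452 ≈ 5.245
Degrees of freedom = 3 − 1 = 2; critical value at α = 0.1 is 4.605.
Since 5.245 > 4.605, we reject the null hypothesis — the data do not fit the 1:2:1 ratio.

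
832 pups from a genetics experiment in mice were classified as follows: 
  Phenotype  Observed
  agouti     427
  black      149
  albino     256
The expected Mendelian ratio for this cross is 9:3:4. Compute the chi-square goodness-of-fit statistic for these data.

14.983

Expected counts for N = 832 under a 9:3:4 ratio (total parts = 16):
  agouti: 832 × 9/16 = 468
  black: 832 × 3/16 = 156
  albino: 832 × 4/16 = 208
χ² = Σ (O − E)² / E
  agouti: (427 − 468)² / 468 = 3.5919
  black: (149 − 156)² / 156 = 0.3141
  albino: (256 − 208)² / 208 = 11.0769
χ² = 3.5919 + 0.3141 + 11.0769 = 14.9829 ≈ 14.983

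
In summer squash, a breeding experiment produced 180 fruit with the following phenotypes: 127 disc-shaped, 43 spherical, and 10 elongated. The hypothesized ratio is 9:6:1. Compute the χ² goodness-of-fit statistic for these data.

15.580

The 9:6:1 ratio has 16 parts, so with N = 180 the expected counts are:
  disc-shaped: 180 × 9/16 = 101.25
  spherical: 180 × 6/16 = 67.5
  elongated: 180 × 1/16 = 11.25
χ² = Σ (O − E)² / E
  disc-shaped: (127 − 101.25)² / 101.25 = 6.5488
  spherical: (43 − 67.5)² / 67.5 = 8.8926
  elongated: (10 − 11.25)² / 11.25 = 0.1389
χ² = 6.5488 + 8.8926 + 0.1389 = 15.5803 ≈ 15.580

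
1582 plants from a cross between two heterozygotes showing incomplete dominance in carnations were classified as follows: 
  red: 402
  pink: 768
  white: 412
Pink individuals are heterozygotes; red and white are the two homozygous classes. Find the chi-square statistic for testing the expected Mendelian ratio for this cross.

With incomplete dominance, a heterozygote × heterozygote cross gives a 1:2:1 phenotypic ratio.
Under the 1:2:1 hypothesis (Σ ratio = 4, N = 1582):
  red: 1582 × 1/4 = 395.5
  pink: 1582 × 2/4 = 791
  white: 1582 × 1/4 = 395.5
χ² = Σ (O − E)² / E
  red: (402 − 395.5)² / 395.5 = 0.1068
  pink: (768 − 791)² / 791 = 0.6688
  white: (412 − 395.5)² / 395.5 = 0.6884
χ² = 0.1068 + 0.6688 + 0.6884 = 1.464

1.464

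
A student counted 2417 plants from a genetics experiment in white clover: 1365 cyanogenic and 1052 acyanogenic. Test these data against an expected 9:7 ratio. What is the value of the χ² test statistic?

The 9:7 ratio has 16 parts, so with N = 2417 the expected counts are:
  cyanogenic: 2417 × 9/16 = 1359.5625
  acyanogenic: 2417 × 7/16 = 1057.4375
χ² = Σ (O − E)² / E
  cyanogenic: (1365 − 1359.5625)² / 1359.5625 = 0.0217
  acyanogenic: (1052 − 1057.4375)² / 1057.4375 = 0.0280
χ² = 0.0217 + 0.0280 = 0.0497 ≈ 0.050

0.050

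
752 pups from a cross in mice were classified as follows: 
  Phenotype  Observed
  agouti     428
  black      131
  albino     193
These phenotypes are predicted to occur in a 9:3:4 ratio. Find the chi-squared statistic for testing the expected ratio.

0.901

Total ratio parts = 16. Expected numbers out of 752:
  agouti: 752 × 9/16 = 423
  black: 752 × 3/16 = 141
  albino: 752 × 4/16 = 188
χ² = Σ (O − E)² / E
  agouti: (428 − 423)² / 423 = 0.0591
  black: (131 − 141)² / 141 = 0.7092
  albino: (193 − 188)² / 188 = 0.1330
χ² = 0.0591 + 0.7092 + 0.1330 = 0.9013 ≈ 0.901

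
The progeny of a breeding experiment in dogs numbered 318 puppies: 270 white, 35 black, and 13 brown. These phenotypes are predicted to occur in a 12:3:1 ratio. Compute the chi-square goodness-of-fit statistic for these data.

16.709

Expected counts for N = 318 under a 12:3:1 ratio (total parts = 16):
  white: 318 × 12/16 = 238.5
  black: 318 × 3/16 = 59.625
  brown: 318 × 1/16 = 19.875
χ² = Σ (O − E)² / E
  white: (270 − 238.5)² / 238.5 = 4.1604
  black: (35 − 59.625)² / 59.625 = 10.1701
  brown: (13 − 19.875)² / 19.875 = 2.3781
χ² = 4.1604 + 10.1701 + 2.3781 = 16.7086 ≈ 16.709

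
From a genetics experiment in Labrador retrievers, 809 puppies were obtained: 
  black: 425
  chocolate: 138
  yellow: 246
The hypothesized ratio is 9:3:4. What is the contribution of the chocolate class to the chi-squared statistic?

1.235

Under the 9:3:4 hypothesis (Σ ratio = 16, N = 809):
  black: 809 × 9/16 = 455.0625
  chocolate: 809 × 3/16 = 151.6875
  yellow: 809 × 4/16 = 202.25
Contribution of chocolate: (138 − 151.6875)² / 151.6875 = 1.2351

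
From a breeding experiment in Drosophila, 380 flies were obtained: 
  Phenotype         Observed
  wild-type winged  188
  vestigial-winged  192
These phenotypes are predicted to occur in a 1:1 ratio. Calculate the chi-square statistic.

0.042

Expected counts for N = 380 under a 1:1 ratio (total parts = 2):
  wild-type winged: 380 × 1/2 = 190
  vestigial-winged: 380 × 1/2 = 190
χ² = Σ (O − E)² / E
  wild-type winged: (188 − 190)² / 190 = 0.0211
  vestigial-winged: (192 − 190)² / 190 = 0.0211
χ² = 0.0211 + 0.0211 = 0.0422 ≈ 0.042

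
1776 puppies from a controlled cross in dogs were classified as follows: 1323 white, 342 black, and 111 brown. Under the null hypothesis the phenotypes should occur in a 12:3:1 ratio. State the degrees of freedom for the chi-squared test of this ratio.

2

A goodness-of-fit test with 3 phenotype classes has df = 3 − 1 = 2.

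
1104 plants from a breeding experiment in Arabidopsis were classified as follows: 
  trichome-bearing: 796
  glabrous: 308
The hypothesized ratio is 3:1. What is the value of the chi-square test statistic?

The 3:1 ratio has 4 parts, so with N = 1104 the expected counts are:
  trichome-bearing: 1104 × 3/4 = 828
  glabrous: 1104 × 1/4 = 276
χ² = Σ (O − E)² / E
  trichome-bearing: (796 − 828)² / 828 = 1.2367
  glabrous: (308 − 276)² / 276 = 3.7101
χ² = 1.2367 + 3.7101 = 4.9468 ≈ 4.947

4.947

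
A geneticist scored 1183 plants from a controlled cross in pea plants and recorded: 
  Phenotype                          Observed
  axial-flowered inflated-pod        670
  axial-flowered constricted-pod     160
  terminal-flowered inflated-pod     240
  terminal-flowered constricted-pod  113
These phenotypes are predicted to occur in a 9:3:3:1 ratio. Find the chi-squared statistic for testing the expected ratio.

39.385

Expected counts for N = 1183 under a 9:3:3:1 ratio (total parts = 16):
  axial-flowered inflated-pod: 1183 × 9/16 = 665.4375
  axial-flowered constricted-pod: 1183 × 3/16 = 221.8125
  terminal-flowered inflated-pod: 1183 × 3/16 = 221.8125
  terminal-flowered constricted-pod: 1183 × 1/16 = 73.9375
χ² = Σ (O − E)² / E
  axial-flowered inflated-pod: (670 − 665.4375)² / 665.4375 = 0.0313
  axial-flowered constricted-pod: (160 − 221.8125)² / 221.8125 = 17.2253
  terminal-flowered inflated-pod: (240 − 221.8125)² / 221.8125 = 1.4913
  terminal-flowered constricted-pod: (113 − 73.9375)² / 73.9375 = 20.6374
χ² = 0.0313 + 17.2253 + 1.4913 + 20.6374 = 39.3853 ≈ 39.385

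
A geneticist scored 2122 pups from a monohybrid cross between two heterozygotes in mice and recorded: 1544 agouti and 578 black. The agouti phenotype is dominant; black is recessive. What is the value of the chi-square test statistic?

5.671

For a monohybrid cross between heterozygotes with complete dominance, the expected phenotypic ratio is 3:1.
Expected counts for N = 2122 under a 3:1 ratio (total parts = 4):
  agouti: 2122 × 3/4 = 1591.5
  black: 2122 × 1/4 = 530.5
χ² = Σ (O − E)² / E
  agouti: (1544 − 1591.5)² / 1591.5 = 1.4177
  black: (578 − 530.5)² / 530.5 = 4.2531
χ² = 1.4177 + 4.2531 = 5.6708 ≈ 5.671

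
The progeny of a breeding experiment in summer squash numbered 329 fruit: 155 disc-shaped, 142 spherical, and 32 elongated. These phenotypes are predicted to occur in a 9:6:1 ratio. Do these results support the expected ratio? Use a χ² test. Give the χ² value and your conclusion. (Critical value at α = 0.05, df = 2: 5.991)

14.057; not consistent

Expected counts for N = 329 under a 9:6:1 ratio (total parts = 16):
  disc-shaped: 329 × 9/16 = 185.0625
  spherical: 329 × 6/16 = 123.375
  elongated: 329 × 1/16 = 20.5625
χ² = Σ (O − E)² / E
  disc-shaped: (155 − 185.0625)² / 185.0625 = 4.8835
  spherical: (142 − 123.375)² / 123.375 = 2.8117
  elongated: (32 − 20.5625)² / 20.5625 = 6.3619
χ² = 4.8835 + 2.8117 + 6.3619 = 14.0571 ≈ 14.057
Degrees of freedom = 3 − 1 = 2; critical value at α = 0.05 is 5.991.
Since 14.057 > 5.991, we reject the null hypothesis — the data do not fit the 9:6:1 ratio.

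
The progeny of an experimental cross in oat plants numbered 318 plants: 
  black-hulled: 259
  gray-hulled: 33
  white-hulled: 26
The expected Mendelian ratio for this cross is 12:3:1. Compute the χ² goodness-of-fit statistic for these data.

15.539

The 12:3:1 ratio has 16 parts, so with N = 318 the expected counts are:
  black-hulled: 318 × 12/16 = 238.5
  gray-hulled: 318 × 3/16 = 59.625
  white-hulled: 318 × 1/16 = 19.875
χ² = Σ (O − E)² / E
  black-hulled: (259 − 238.5)² / 238.5 = 1.7621
  gray-hulled: (33 − 59.625)² / 59.625 = 11.8892
  white-hulled: (26 − 19.875)² / 19.875 = 1.8876
χ² = 1.7621 + 11.8892 + 1.8876 = 15.5389 ≈ 15.539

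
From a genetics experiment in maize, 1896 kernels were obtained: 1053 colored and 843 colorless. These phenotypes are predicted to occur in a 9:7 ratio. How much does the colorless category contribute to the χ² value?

0.220

Total ratio parts = 16. Expected numbers out of 1896:
  colored: 1896 × 9/16 = 1066.5
  colorless: 1896 × 7/16 = 829.5
Contribution of colorless: (843 − 829.5)² / 829.5 = 0.2197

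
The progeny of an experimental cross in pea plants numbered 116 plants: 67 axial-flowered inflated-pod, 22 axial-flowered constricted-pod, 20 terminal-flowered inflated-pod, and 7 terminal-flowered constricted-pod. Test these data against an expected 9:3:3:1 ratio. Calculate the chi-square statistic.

Under the 9:3:3:1 hypothesis (Σ ratio = 16, N = 116):
  axial-flowered inflated-pod: 116 × 9/16 = 65.25
  axial-flowered constricted-pod: 116 × 3/16 = 21.75
  terminal-flowered inflated-pod: 116 × 3/16 = 21.75
  terminal-flowered constricted-pod: 116 × 1/16 = 7.25
χ² = Σ (O − E)² / E
  axial-flowered inflated-pod: (67 − 65.25)² / 65.25 = 0.0469
  axial-flowered constricted-pod: (22 − 21.75)² / 21.75 = 0.0029
  terminal-flowered inflated-pod: (20 − 21.75)² / 21.75 = 0.1408
  terminal-flowered constricted-pod: (7 − 7.25)² / 7.25 = 0.0086
χ² = 0.0469 + 0.0029 + 0.1408 + 0.0086 = 0.1992 ≈ 0.199

0.199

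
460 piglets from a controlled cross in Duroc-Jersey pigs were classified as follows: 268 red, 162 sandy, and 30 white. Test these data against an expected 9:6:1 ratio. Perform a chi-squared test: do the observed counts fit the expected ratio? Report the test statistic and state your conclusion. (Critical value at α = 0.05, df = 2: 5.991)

1.024; consistent

Total ratio parts = 16. Expected numbers out of 460:
  red: 460 × 9/16 = 258.75
  sandy: 460 × 6/16 = 172.5
  white: 460 × 1/16 = 28.75
χ² = Σ (O − E)² / E
  red: (268 − 258.75)² / 258.75 = 0.3307
  sandy: (162 − 172.5)² / 172.5 = 0.6391
  white: (30 − 28.75)² / 28.75 = 0.0543
χ² = 0.3307 + 0.6391 + 0.0543 = 1.0241 ≈ 1.024
Degrees of freedom = 3 − 1 = 2; critical value at α = 0.05 is 5.991.
Since 1.024 < 5.991, we fail to reject the null hypothesis — the data are consistent with the 9:6:1 ratio.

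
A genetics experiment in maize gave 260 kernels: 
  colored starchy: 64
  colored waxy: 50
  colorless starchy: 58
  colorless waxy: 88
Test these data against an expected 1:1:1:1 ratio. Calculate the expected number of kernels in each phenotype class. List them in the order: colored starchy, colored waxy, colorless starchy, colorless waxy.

Expected counts for N = 260 under a 1:1:1:1 ratio (total parts = 4):
  colored starchy: 260 × 1/4 = 65
  colored waxy: 260 × 1/4 = 65
  colorless starchy: 260 × 1/4 = 65
  colorless waxy: 260 × 1/4 = 65

65, 65, 65, 65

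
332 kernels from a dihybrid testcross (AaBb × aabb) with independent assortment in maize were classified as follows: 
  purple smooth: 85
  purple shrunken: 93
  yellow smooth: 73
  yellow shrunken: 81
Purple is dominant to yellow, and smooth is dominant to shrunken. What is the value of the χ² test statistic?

2.506

A dihybrid testcross with independent assortment gives a 1:1:1:1 ratio.
Under the 1:1:1:1 hypothesis (Σ ratio = 4, N = 332):
  purple smooth: 332 × 1/4 = 83
  purple shrunken: 332 × 1/4 = 83
  yellow smooth: 332 × 1/4 = 83
  yellow shrunken: 332 × 1/4 = 83
χ² = Σ (O − E)² / E
  purple smooth: (85 − 83)² / 83 = 0.0482
  purple shrunken: (93 − 83)² / 83 = 1.2048
  yellow smooth: (73 − 83)² / 83 = 1.2048
  yellow shrunken: (81 − 83)² / 83 = 0.0482
χ² = 0.0482 + 1.2048 + 1.2048 + 0.0482 = 2.506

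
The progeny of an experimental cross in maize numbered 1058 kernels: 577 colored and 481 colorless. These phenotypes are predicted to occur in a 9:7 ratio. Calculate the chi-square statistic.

Expected counts for N = 1058 under a 9:7 ratio (total parts = 16):
  colored: 1058 × 9/16 = 595.125
  colorless: 1058 × 7/16 = 462.875
χ² = Σ (O − E)² / E
  colored: (577 − 595.125)² / 595.125 = 0.5520
  colorless: (481 − 462.875)² / 462.875 = 0.7097
χ² = 0.5520 + 0.7097 = 1.2617 ≈ 1.262

1.262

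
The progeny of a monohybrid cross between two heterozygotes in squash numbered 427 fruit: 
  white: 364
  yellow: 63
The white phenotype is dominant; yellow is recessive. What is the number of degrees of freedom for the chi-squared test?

For a monohybrid cross between heterozygotes with complete dominance, the expected phenotypic ratio is 3:1.
A goodness-of-fit test with 2 phenotype classes has df = 2 − 1 = 1.

1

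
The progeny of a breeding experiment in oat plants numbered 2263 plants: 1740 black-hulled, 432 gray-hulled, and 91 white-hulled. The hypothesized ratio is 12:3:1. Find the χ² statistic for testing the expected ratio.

The 12:3:1 ratio has 16 parts, so with N = 2263 the expected counts are:
  black-hulled: 2263 × 12/16 = 1697.25
  gray-hulled: 2263 × 3/16 = 424.3125
  white-hulled: 2263 × 1/16 = 141.4375
χ² = Σ (O − E)² / E
  black-hulled: (1740 − 1697.25)² / 1697.25 = 1.0768
  gray-hulled: (432 − 424.3125)² / 424.3125 = 0.1393
  white-hulled: (91 − 141.4375)² / 141.4375 = 17.9863
χ² = 1.0768 + 0.1393 + 17.9863 = 19.2024 ≈ 19.202

19.202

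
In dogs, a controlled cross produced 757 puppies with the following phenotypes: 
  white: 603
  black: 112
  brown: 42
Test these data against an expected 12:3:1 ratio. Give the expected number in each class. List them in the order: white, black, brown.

567.75, 141.9375, 47.3125

The 12:3:1 ratio has 16 parts, so with N = 757 the expected counts are:
  white: 757 × 12/16 = 567.75
  black: 757 × 3/16 = 141.9375
  brown: 757 × 1/16 = 47.3125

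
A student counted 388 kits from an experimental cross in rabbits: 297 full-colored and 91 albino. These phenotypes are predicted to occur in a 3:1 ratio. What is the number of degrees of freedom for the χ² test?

A goodness-of-fit test with 2 phenotype classes has df = 2 − 1 = 1.

1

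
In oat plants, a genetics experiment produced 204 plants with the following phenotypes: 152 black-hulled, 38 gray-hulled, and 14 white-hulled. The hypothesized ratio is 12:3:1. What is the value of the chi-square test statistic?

0.131

Total ratio parts = 16. Expected numbers out of 204:
  black-hulled: 204 × 12/16 = 153
  gray-hulled: 204 × 3/16 = 38.25
  white-hulled: 204 × 1/16 = 12.75
χ² = Σ (O − E)² / E
  black-hulled: (152 − 153)² / 153 = 0.0065
  gray-hulled: (38 − 38.25)² / 38.25 = 0.0016
  white-hulled: (14 − 12.75)² / 12.75 = 0.1225
χ² = 0.0065 + 0.0016 + 0.1225 = 0.1306 ≈ 0.131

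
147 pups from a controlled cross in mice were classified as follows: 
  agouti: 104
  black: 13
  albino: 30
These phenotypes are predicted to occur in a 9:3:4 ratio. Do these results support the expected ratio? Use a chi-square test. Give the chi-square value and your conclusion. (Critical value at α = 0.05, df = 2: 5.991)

Expected counts for N = 147 under a 9:3:4 ratio (total parts = 16):
  agouti: 147 × 9/16 = 82.6875
  black: 147 × 3/16 = 27.5625
  albino: 147 × 4/16 = 36.75
χ² = Σ (O − E)² / E
  agouti: (104 − 82.6875)² / 82.6875 = 5.4932
  black: (13 − 27.5625)² / 27.5625 = 7.6940
  albino: (30 − 36.75)² / 36.75 = 1.2398
χ² = 5.4932 + 7.6940 + 1.2398 = 14.427
Degrees of freedom = 3 − 1 = 2; critical value at α = 0.05 is 5.991.
Since 14.427 > 5.991, we reject the null hypothesis — the data do not fit the 9:3:4 ratio.

14.427; not consistent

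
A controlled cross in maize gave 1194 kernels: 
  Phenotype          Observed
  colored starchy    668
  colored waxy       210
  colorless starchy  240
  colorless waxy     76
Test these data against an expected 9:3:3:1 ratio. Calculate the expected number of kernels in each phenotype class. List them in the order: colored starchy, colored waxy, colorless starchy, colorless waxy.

The 9:3:3:1 ratio has 16 parts, so with N = 1194 the expected counts are:
  colored starchy: 1194 × 9/16 = 671.625
  colored waxy: 1194 × 3/16 = 223.875
  colorless starchy: 1194 × 3/16 = 223.875
  colorless waxy: 1194 × 1/16 = 74.625

671.625, 223.875, 223.875, 74.625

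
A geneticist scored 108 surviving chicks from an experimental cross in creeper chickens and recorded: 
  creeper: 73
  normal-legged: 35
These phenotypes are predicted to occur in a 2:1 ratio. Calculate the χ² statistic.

Under the 2:1 hypothesis (Σ ratio = 3, N = 108):
  creeper: 108 × 2/3 = 72
  normal-legged: 108 × 1/3 = 36
χ² = Σ (O − E)² / E
  creeper: (73 − 72)² / 72 = 0.0139
  normal-legged: (35 − 36)² / 36 = 0.0278
χ² = 0.0139 + 0.0278 = 0.0417 ≈ 0.042

0.042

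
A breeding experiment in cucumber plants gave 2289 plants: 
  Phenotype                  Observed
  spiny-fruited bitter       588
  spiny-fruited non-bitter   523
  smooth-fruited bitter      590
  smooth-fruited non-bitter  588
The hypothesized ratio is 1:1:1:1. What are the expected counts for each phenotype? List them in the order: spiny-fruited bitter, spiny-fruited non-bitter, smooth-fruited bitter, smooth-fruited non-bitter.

572.25, 572.25, 572.25, 572.25

The 1:1:1:1 ratio has 4 parts, so with N = 2289 the expected counts are:
  spiny-fruited bitter: 2289 × 1/4 = 572.25
  spiny-fruited non-bitter: 2289 × 1/4 = 572.25
  smooth-fruited bitter: 2289 × 1/4 = 572.25
  smooth-fruited non-bitter: 2289 × 1/4 = 572.25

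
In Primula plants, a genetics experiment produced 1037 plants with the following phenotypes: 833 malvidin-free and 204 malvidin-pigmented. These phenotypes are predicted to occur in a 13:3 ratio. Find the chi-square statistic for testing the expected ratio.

0.579

Expected counts for N = 1037 under a 13:3 ratio (total parts = 16):
  malvidin-free: 1037 × 13/16 = 842.5625
  malvidin-pigmented: 1037 × 3/16 = 194.4375
χ² = Σ (O − E)² / E
  malvidin-free: (833 − 842.5625)² / 842.5625 = 0.1085
  malvidin-pigmented: (204 − 194.4375)² / 194.4375 = 0.4703
χ² = 0.1085 + 0.4703 = 0.5788 ≈ 0.579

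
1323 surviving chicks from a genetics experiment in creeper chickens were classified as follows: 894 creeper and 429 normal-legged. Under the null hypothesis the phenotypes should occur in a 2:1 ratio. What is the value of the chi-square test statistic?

0.490

Under the 2:1 hypothesis (Σ ratio = 3, N = 1323):
  creeper: 1323 × 2/3 = 882
  normal-legged: 1323 × 1/3 = 441
χ² = Σ (O − E)² / E
  creeper: (894 − 882)² / 882 = 0.1633
  normal-legged: (429 − 441)² / 441 = 0.3265
χ² = 0.1633 + 0.3265 = 0.4898 ≈ 0.490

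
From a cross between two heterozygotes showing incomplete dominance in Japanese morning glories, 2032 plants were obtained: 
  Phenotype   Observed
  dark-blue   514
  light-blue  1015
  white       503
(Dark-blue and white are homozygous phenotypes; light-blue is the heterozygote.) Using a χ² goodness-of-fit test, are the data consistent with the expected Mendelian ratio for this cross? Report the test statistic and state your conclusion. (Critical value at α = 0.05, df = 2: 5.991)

With incomplete dominance, a heterozygote × heterozygote cross gives a 1:2:1 phenotypic ratio.
Expected counts for N = 2032 under a 1:2:1 ratio (total parts = 4):
  dark-blue: 2032 × 1/4 = 508
  light-blue: 2032 × 2/4 = 1016
  white: 2032 × 1/4 = 508
χ² = Σ (O − E)² / E
  dark-blue: (514 − 508)² / 508 = 0.0709
  light-blue: (1015 − 1016)² / 1016 = 0.0010
  white: (503 − 508)² / 508 = 0.0492
χ² = 0.0709 + 0.0010 + 0.0492 = 0.1211 ≈ 0.121
Degrees of freedom = 3 − 1 = 2; critical value at α = 0.05 is 5.991.
Since 0.121 < 5.991, we fail to reject the null hypothesis — the data are consistent with the 1:2:1 ratio.

0.121; consistent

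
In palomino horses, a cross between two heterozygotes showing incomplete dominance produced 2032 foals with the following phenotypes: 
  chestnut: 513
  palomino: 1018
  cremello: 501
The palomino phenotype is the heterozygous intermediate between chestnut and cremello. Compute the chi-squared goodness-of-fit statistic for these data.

With incomplete dominance, a heterozygote × heterozygote cross gives a 1:2:1 phenotypic ratio.
Total ratio parts = 4. Expected numbers out of 2032:
  chestnut: 2032 × 1/4 = 508
  palomino: 2032 × 2/4 = 1016
  cremello: 2032 × 1/4 = 508
χ² = Σ (O − E)² / E
  chestnut: (513 − 508)² / 508 = 0.0492
  palomino: (1018 − 1016)² / 1016 = 0.0039
  cremello: (501 − 508)² / 508 = 0.0965
χ² = 0.0492 + 0.0039 + 0.0965 = 0.1496 ≈ 0.150

0.150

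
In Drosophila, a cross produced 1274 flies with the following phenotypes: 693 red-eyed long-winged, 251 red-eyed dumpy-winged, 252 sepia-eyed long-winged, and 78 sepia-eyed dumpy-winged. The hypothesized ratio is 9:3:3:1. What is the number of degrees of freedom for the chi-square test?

3

A goodness-of-fit test with 4 phenotype classes has df = 4 − 1 = 3.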